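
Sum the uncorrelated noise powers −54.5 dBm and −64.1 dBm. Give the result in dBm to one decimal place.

Convert to linear, add, convert back:
P₁ = 3.55×10⁻⁹ W, P₂ = 3.89×10⁻¹⁰ W
P_tot = 3.94×10⁻⁹ W → 10 log₁₀(P_tot / 10⁻³) = −54.0 dBm

−54.0 dBm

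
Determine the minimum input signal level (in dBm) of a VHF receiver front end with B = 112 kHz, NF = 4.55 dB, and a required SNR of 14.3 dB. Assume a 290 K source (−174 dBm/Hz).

−104.7 dBm

Sensitivity = −174 + 10 log₁₀(B) + NF + SNR_min
= −174 + 50.49 + 4.55 + 14.3
= −104.66 dBm → −104.7 dBm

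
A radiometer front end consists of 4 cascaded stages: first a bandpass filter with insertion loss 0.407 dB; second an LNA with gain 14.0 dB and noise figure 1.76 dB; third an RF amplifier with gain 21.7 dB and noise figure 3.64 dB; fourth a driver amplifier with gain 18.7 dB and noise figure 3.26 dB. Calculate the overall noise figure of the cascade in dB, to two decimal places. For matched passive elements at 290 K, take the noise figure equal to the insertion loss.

Convert to linear (a loss of L dB is a gain of −L dB): F_i = 10^(NF_i/10), G_i = 10^(G_i,dB/10)
  Stage 1: F_1 = 10^(0.407/10) = 1.098, G_1 = 10^(−0.407/10) = 0.9105
  Stage 2: F_2 = 10^(1.76/10) = 1.500, G_2 = 10^(14.0/10) = 25.12
  Stage 3: F_3 = 10^(3.64/10) = 2.312, G_3 = 10^(21.7/10) = 147.9
  Stage 4: F_4 = 10^(3.26/10) = 2.118, G_4 = 10^(18.7/10) = 74.13
Friis cascade:
  F = 1.098 + (1.500 − 1)/0.9105 + (2.312 − 1)/22.87 + (2.118 − 1)/3383 = 1.705
NF = 10 log₁₀(1.705) = 2.32 dB

2.32 dB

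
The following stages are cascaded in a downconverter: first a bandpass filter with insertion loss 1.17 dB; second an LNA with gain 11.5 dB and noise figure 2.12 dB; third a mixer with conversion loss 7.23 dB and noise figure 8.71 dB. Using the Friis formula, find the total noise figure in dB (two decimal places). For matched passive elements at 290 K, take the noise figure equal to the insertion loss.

4.36 dB

Convert to linear (a loss of L dB is a gain of −L dB): F_i = 10^(NF_i/10), G_i = 10^(G_i,dB/10)
  Stage 1: F_1 = 10^(1.17/10) = 1.309, G_1 = 10^(−1.17/10) = 0.7638
  Stage 2: F_2 = 10^(2.12/10) = 1.629, G_2 = 10^(11.5/10) = 14.13
  Stage 3: F_3 = 10^(8.71/10) = 7.430, G_3 = 10^(−7.23/10) = 0.1892
Friis cascade:
  F = 1.309 + (1.629 − 1)/0.7638 + (7.430 − 1)/10.79 = 2.729
NF = 10 log₁₀(2.729) = 4.36 dB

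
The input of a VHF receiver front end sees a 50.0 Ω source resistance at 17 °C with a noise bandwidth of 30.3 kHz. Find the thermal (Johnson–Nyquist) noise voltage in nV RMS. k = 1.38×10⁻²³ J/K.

T = 17 °C + 273.15 = 290.15 K
V_n = √(4kTRB)
4kTRB = 4 × 1.38×10⁻²³ × 290.15 × 5.00×10¹ × 3.03×10⁴ = 2.43×10⁻¹⁴ V²
V_n = √(2.43×10⁻¹⁴) = 1.56×10⁻⁷ V = 156 nV

156 nV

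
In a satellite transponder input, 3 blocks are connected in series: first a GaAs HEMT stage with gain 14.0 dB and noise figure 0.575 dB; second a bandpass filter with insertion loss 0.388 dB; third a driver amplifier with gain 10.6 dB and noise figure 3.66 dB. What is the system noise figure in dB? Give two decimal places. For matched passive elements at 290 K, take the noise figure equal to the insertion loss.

0.80 dB

Convert to linear (a loss of L dB is a gain of −L dB): F_i = 10^(NF_i/10), G_i = 10^(G_i,dB/10)
  Stage 1: F_1 = 10^(0.575/10) = 1.142, G_1 = 10^(14.0/10) = 25.12
  Stage 2: F_2 = 10^(0.388/10) = 1.093, G_2 = 10^(−0.388/10) = 0.9145
  Stage 3: F_3 = 10^(3.66/10) = 2.323, G_3 = 10^(10.6/10) = 11.48
Friis cascade:
  F = 1.142 + (1.093 − 1)/25.12 + (2.323 − 1)/22.97 = 1.203
NF = 10 log₁₀(1.203) = 0.80 dB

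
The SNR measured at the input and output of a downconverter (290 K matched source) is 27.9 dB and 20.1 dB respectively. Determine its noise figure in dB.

NF (dB) = SNR_in(dB) − SNR_out(dB) when the source is at T₀
NF = 27.9 − 20.1 = 7.8 dB

7.8 dB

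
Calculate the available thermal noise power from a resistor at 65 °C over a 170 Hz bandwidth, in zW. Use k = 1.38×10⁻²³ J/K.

T = 65 °C + 273.15 = 338.15 K
P_n = kTB = 1.38×10⁻²³ × 338.15 × 1.70×10² = 7.93×10⁻¹⁹ W = 793 zW

793 zW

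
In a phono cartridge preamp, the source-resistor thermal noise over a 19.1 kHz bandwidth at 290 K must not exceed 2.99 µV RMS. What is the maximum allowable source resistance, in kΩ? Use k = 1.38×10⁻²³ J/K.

Johnson–Nyquist: V_n = √(4kTRB) ⇒ R = V_n² / (4kTB)
4kTB = 4 × 1.38×10⁻²³ × 290 × 1.91×10⁴ = 3.06×10⁻¹⁶
R = (2.99×10⁻⁶)² / 3.06×10⁻¹⁶ = 2.92×10⁴ Ω = 29.2 kΩ

29.2 kΩ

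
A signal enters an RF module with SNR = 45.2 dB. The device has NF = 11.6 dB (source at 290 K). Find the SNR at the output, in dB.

33.6 dB

By definition F = SNR_in/SNR_out, so in dB: SNR_out = SNR_in − NF
SNR_out = 45.2 − 11.6 = 33.6 dB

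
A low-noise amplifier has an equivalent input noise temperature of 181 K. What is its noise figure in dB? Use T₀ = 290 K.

F = 1 + T_e/T₀ = 1 + 181/290 = 1.62414
NF = 10 log₁₀(1.62414) = 2.11 dB

2.11 dB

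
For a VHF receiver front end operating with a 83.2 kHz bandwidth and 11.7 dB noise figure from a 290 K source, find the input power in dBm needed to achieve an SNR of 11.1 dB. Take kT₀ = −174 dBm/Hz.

Sensitivity = −174 + 10 log₁₀(B) + NF + SNR_min
= −174 + 49.2 + 11.7 + 11.1
= −102.0 dBm → −102.0 dBm

−102.0 dBm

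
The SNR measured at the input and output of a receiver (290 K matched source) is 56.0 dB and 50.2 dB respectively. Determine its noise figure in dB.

5.8 dB

NF (dB) = SNR_in(dB) − SNR_out(dB) when the source is at T₀
NF = 56.0 − 50.2 = 5.8 dB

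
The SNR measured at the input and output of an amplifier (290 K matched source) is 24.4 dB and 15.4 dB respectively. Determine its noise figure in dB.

NF (dB) = SNR_in(dB) − SNR_out(dB) when the source is at T₀
NF = 24.4 − 15.4 = 9.0 dB

9.0 dB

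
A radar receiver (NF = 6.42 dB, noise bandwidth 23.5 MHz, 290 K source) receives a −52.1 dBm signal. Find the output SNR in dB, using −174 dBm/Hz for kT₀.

Noise floor: N = −174 + 10 log₁₀(B) + NF
10 log₁₀(2.35×10⁷) = 73.71 dB
N = −174 + 73.71 + 6.42 = −93.87 dBm
SNR = P_sig − N = −52.1 − (−93.87) = 41.77 dB → 41.8 dB

41.8 dB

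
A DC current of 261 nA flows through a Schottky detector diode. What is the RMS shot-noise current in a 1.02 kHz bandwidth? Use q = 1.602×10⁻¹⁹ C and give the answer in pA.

I_n = √(2qI·B)
2qI·B = 2 × 1.602×10⁻¹⁹ × 2.61×10⁻⁷ × 1.02×10³ = 8.53×10⁻²³ A²
I_n = √(8.53×10⁻²³) = 9.24×10⁻¹² A = 9.24 pA

9.24 pA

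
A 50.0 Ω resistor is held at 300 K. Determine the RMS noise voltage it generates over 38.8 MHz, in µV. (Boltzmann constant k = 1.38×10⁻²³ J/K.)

V_n = √(4kTRB)
4kTRB = 4 × 1.38×10⁻²³ × 300 × 5.00×10¹ × 3.88×10⁷ = 3.21×10⁻¹¹ V²
V_n = √(3.21×10⁻¹¹) = 5.67×10⁻⁶ V = 5.67 µV

5.67 µV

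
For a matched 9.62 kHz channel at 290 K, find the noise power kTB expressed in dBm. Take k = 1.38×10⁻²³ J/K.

−134.1 dBm

P_n = kTB = 1.38×10⁻²³ × 290 × 9.62×10³ = 3.85×10⁻¹⁷ W
In dBm: 10 log₁₀(3.85×10⁻¹⁷ / 10⁻³) = −134.1 dBm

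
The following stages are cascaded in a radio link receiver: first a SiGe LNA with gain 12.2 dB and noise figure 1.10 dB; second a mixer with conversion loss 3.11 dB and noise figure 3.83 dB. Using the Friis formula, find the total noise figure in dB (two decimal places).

1.38 dB

Convert to linear (a loss of L dB is a gain of −L dB): F_i = 10^(NF_i/10), G_i = 10^(G_i,dB/10)
  Stage 1: F_1 = 10^(1.10/10) = 1.288, G_1 = 10^(12.2/10) = 16.60
  Stage 2: F_2 = 10^(3.83/10) = 2.415, G_2 = 10^(−3.11/10) = 0.4887
Friis cascade:
  F = 1.288 + (2.415 − 1)/16.60 = 1.374
NF = 10 log₁₀(1.374) = 1.38 dB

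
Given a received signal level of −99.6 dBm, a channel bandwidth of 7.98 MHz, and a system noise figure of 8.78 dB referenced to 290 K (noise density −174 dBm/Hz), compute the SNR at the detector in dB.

Noise floor: N = −174 + 10 log₁₀(B) + NF
10 log₁₀(7.98×10⁶) = 69.02 dB
N = −174 + 69.02 + 8.78 = −96.20 dBm
SNR = P_sig − N = −99.6 − (−96.20) = −3.40 dB → −3.4 dB

−3.4 dB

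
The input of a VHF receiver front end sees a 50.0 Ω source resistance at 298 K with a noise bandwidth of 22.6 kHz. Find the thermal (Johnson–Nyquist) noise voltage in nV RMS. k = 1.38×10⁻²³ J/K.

V_n = √(4kTRB)
4kTRB = 4 × 1.38×10⁻²³ × 298 × 5.00×10¹ × 2.26×10⁴ = 1.86×10⁻¹⁴ V²
V_n = √(1.86×10⁻¹⁴) = 1.36×10⁻⁷ V = 136 nV

136 nV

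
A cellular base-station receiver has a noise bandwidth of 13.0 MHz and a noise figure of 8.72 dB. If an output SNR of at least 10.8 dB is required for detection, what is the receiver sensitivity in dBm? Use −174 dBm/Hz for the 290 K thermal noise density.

Sensitivity = −174 + 10 log₁₀(B) + NF + SNR_min
= −174 + 71.14 + 8.72 + 10.8
= −83.34 dBm → −83.3 dBm

−83.3 dBm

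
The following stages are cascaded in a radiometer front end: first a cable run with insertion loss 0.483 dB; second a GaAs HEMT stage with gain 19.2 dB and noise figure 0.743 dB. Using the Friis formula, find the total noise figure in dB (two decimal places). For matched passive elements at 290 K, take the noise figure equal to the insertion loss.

Convert to linear (a loss of L dB is a gain of −L dB): F_i = 10^(NF_i/10), G_i = 10^(G_i,dB/10)
  Stage 1: F_1 = 10^(0.483/10) = 1.118, G_1 = 10^(−0.483/10) = 0.8947
  Stage 2: F_2 = 10^(0.743/10) = 1.187, G_2 = 10^(19.2/10) = 83.18
Friis cascade:
  F = 1.118 + (1.187 − 1)/0.8947 = 1.326
NF = 10 log₁₀(1.326) = 1.23 dB

1.23 dB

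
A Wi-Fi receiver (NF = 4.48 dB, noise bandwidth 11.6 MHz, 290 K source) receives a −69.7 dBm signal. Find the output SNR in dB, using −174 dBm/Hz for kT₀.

Noise floor: N = −174 + 10 log₁₀(B) + NF
10 log₁₀(1.16×10⁷) = 70.64 dB
N = −174 + 70.64 + 4.48 = −98.88 dBm
SNR = P_sig − N = −69.7 − (−98.88) = 29.18 dB → 29.2 dB

29.2 dB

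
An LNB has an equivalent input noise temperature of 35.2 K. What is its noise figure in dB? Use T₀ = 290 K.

F = 1 + T_e/T₀ = 1 + 35.2/290 = 1.12138
NF = 10 log₁₀(1.12138) = 0.498 dB

0.498 dB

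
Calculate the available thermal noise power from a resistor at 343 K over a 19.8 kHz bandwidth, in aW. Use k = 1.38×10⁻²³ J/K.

P_n = kTB = 1.38×10⁻²³ × 343 × 1.98×10⁴ = 9.37×10⁻¹⁷ W = 93.7 aW

93.7 aW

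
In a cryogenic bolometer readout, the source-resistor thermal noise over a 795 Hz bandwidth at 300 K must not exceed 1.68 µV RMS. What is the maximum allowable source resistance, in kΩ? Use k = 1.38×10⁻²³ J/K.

Johnson–Nyquist: V_n = √(4kTRB) ⇒ R = V_n² / (4kTB)
4kTB = 4 × 1.38×10⁻²³ × 300 × 7.95×10² = 1.32×10⁻¹⁷
R = (1.68×10⁻⁶)² / 1.32×10⁻¹⁷ = 2.14×10⁵ Ω = 214 kΩ

214 kΩ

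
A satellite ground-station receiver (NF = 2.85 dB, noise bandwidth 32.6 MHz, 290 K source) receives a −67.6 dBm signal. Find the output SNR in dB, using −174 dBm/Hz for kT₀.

Noise floor: N = −174 + 10 log₁₀(B) + NF
10 log₁₀(3.26×10⁷) = 75.13 dB
N = −174 + 75.13 + 2.85 = −96.02 dBm
SNR = P_sig − N = −67.6 − (−96.02) = 28.42 dB → 28.4 dB

28.4 dB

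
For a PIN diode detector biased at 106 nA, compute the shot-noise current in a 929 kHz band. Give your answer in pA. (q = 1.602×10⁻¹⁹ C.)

I_n = √(2qI·B)
2qI·B = 2 × 1.602×10⁻¹⁹ × 1.06×10⁻⁷ × 9.29×10⁵ = 3.16×10⁻²⁰ A²
I_n = √(3.16×10⁻²⁰) = 1.78×10⁻¹⁰ A = 178 pA

178 pA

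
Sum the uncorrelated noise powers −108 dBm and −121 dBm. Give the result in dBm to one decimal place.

−107.8 dBm

Convert to linear, add, convert back:
P₁ = 1.58×10⁻¹⁴ W, P₂ = 7.94×10⁻¹⁶ W
P_tot = 1.66×10⁻¹⁴ W → 10 log₁₀(P_tot / 10⁻³) = −107.8 dBm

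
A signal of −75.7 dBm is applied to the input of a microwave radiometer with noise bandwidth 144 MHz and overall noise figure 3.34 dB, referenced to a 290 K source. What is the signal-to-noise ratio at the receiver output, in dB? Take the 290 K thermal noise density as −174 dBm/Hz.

Noise floor: N = −174 + 10 log₁₀(B) + NF
10 log₁₀(1.44×10⁸) = 81.58 dB
N = −174 + 81.58 + 3.34 = −89.08 dBm
SNR = P_sig − N = −75.7 − (−89.08) = 13.38 dB → 13.4 dB

13.4 dB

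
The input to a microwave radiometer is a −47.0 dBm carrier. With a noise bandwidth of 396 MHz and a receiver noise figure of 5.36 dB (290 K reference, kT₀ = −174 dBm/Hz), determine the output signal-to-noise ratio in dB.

Noise floor: N = −174 + 10 log₁₀(B) + NF
10 log₁₀(3.96×10⁸) = 85.98 dB
N = −174 + 85.98 + 5.36 = −82.66 dBm
SNR = P_sig − N = −47.0 − (−82.66) = 35.66 dB → 35.7 dB

35.7 dB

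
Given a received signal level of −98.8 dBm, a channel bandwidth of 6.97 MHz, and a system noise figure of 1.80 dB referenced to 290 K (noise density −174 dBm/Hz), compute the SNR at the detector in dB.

5.0 dB

Noise floor: N = −174 + 10 log₁₀(B) + NF
10 log₁₀(6.97×10⁶) = 68.43 dB
N = −174 + 68.43 + 1.80 = −103.77 dBm
SNR = P_sig − N = −98.8 − (−103.77) = 4.97 dB → 5.0 dB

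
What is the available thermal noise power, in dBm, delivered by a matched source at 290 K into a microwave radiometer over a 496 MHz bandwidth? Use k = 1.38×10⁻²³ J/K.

−87.0 dBm

P_n = kTB = 1.38×10⁻²³ × 290 × 4.96×10⁸ = 1.98×10⁻¹² W
In dBm: 10 log₁₀(1.98×10⁻¹² / 10⁻³) = −87.0 dBm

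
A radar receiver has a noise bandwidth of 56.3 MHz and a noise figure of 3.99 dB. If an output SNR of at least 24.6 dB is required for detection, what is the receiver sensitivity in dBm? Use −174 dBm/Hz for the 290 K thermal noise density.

−67.9 dBm

Sensitivity = −174 + 10 log₁₀(B) + NF + SNR_min
= −174 + 77.51 + 3.99 + 24.6
= −67.90 dBm → −67.9 dBm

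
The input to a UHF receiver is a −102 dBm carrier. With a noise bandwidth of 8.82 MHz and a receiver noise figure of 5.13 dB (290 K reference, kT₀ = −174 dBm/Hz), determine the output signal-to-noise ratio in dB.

−2.6 dB

Noise floor: N = −174 + 10 log₁₀(B) + NF
10 log₁₀(8.82×10⁶) = 69.45 dB
N = −174 + 69.45 + 5.13 = −99.42 dBm
SNR = P_sig − N = −102 − (−99.42) = −2.58 dB → −2.6 dB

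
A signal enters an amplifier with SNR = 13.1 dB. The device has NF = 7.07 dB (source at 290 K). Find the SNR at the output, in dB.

By definition F = SNR_in/SNR_out, so in dB: SNR_out = SNR_in − NF
SNR_out = 13.1 − 7.07 = 6.03 dB

6.03 dB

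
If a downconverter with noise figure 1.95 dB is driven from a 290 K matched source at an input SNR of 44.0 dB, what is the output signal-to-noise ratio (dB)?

By definition F = SNR_in/SNR_out, so in dB: SNR_out = SNR_in − NF
SNR_out = 44.0 − 1.95 = 42.05 dB

42.05 dB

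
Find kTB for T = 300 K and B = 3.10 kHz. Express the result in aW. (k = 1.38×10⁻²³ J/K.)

12.8 aW

P_n = kTB = 1.38×10⁻²³ × 300 × 3.10×10³ = 1.28×10⁻¹⁷ W = 12.8 aW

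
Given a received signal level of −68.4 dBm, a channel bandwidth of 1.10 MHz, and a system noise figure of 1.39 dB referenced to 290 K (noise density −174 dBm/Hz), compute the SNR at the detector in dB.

43.8 dB

Noise floor: N = −174 + 10 log₁₀(B) + NF
10 log₁₀(1.10×10⁶) = 60.41 dB
N = −174 + 60.41 + 1.39 = −112.20 dBm
SNR = P_sig − N = −68.4 − (−112.20) = 43.80 dB → 43.8 dB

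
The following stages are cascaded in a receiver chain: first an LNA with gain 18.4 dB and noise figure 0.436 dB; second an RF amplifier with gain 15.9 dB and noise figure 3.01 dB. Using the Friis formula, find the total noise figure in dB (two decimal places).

Convert to linear (a loss of L dB is a gain of −L dB): F_i = 10^(NF_i/10), G_i = 10^(G_i,dB/10)
  Stage 1: F_1 = 10^(0.436/10) = 1.106, G_1 = 10^(18.4/10) = 69.18
  Stage 2: F_2 = 10^(3.01/10) = 2.000, G_2 = 10^(15.9/10) = 38.90
Friis cascade:
  F = 1.106 + (2.000 − 1)/69.18 = 1.120
NF = 10 log₁₀(1.120) = 0.49 dB

0.49 dB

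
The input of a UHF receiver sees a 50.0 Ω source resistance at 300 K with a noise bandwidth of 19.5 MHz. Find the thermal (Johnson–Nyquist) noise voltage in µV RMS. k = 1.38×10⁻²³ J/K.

V_n = √(4kTRB)
4kTRB = 4 × 1.38×10⁻²³ × 300 × 5.00×10¹ × 1.95×10⁷ = 1.61×10⁻¹¹ V²
V_n = √(1.61×10⁻¹¹) = 4.02×10⁻⁶ V = 4.02 µV

4.02 µV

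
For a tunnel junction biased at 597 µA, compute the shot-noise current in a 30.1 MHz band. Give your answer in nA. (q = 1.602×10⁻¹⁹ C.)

I_n = √(2qI·B)
2qI·B = 2 × 1.602×10⁻¹⁹ × 5.97×10⁻⁴ × 3.01×10⁷ = 5.76×10⁻¹⁵ A²
I_n = √(5.76×10⁻¹⁵) = 7.59×10⁻⁸ A = 75.9 nA

75.9 nA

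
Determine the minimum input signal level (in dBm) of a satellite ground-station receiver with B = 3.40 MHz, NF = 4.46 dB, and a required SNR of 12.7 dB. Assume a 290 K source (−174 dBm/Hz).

Sensitivity = −174 + 10 log₁₀(B) + NF + SNR_min
= −174 + 65.31 + 4.46 + 12.7
= −91.53 dBm → −91.5 dBm

−91.5 dBm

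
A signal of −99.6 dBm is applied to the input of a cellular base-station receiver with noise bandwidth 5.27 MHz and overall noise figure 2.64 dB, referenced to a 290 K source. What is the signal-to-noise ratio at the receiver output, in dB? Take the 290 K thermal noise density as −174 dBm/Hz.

4.5 dB

Noise floor: N = −174 + 10 log₁₀(B) + NF
10 log₁₀(5.27×10⁶) = 67.22 dB
N = −174 + 67.22 + 2.64 = −104.14 dBm
SNR = P_sig − N = −99.6 − (−104.14) = 4.54 dB → 4.5 dB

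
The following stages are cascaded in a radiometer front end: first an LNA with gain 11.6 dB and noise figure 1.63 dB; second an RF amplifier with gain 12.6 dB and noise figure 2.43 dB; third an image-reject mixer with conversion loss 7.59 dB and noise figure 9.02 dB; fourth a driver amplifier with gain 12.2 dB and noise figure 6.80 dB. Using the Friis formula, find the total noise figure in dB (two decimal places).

Convert to linear (a loss of L dB is a gain of −L dB): F_i = 10^(NF_i/10), G_i = 10^(G_i,dB/10)
  Stage 1: F_1 = 10^(1.63/10) = 1.455, G_1 = 10^(11.6/10) = 14.45
  Stage 2: F_2 = 10^(2.43/10) = 1.750, G_2 = 10^(12.6/10) = 18.20
  Stage 3: F_3 = 10^(9.02/10) = 7.980, G_3 = 10^(−7.59/10) = 0.1742
  Stage 4: F_4 = 10^(6.80/10) = 4.786, G_4 = 10^(12.2/10) = 16.60
Friis cascade:
  F = 1.455 + (1.750 − 1)/14.45 + (7.980 − 1)/263.0 + (4.786 − 1)/45.81 = 1.617
NF = 10 log₁₀(1.617) = 2.09 dB

2.09 dB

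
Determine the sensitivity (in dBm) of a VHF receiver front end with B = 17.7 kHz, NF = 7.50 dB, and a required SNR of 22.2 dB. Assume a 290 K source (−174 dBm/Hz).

−101.8 dBm

Sensitivity = −174 + 10 log₁₀(B) + NF + SNR_min
= −174 + 42.48 + 7.50 + 22.2
= −101.82 dBm → −101.8 dBm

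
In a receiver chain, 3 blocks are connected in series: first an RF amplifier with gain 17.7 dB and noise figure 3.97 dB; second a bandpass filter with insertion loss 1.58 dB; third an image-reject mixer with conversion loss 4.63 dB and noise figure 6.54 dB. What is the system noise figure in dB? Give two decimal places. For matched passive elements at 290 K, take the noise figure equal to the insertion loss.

4.13 dB

Convert to linear (a loss of L dB is a gain of −L dB): F_i = 10^(NF_i/10), G_i = 10^(G_i,dB/10)
  Stage 1: F_1 = 10^(3.97/10) = 2.495, G_1 = 10^(17.7/10) = 58.88
  Stage 2: F_2 = 10^(1.58/10) = 1.439, G_2 = 10^(−1.58/10) = 0.6950
  Stage 3: F_3 = 10^(6.54/10) = 4.508, G_3 = 10^(−4.63/10) = 0.3443
Friis cascade:
  F = 2.495 + (1.439 − 1)/58.88 + (4.508 − 1)/40.93 = 2.588
NF = 10 log₁₀(2.588) = 4.13 dB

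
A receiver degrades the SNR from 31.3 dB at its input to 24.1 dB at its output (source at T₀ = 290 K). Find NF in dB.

7.2 dB

NF (dB) = SNR_in(dB) − SNR_out(dB) when the source is at T₀
NF = 31.3 − 24.1 = 7.2 dB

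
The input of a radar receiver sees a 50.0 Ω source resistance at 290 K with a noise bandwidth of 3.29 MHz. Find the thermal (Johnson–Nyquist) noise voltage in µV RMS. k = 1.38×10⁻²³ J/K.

1.62 µV

V_n = √(4kTRB)
4kTRB = 4 × 1.38×10⁻²³ × 290 × 5.00×10¹ × 3.29×10⁶ = 2.63×10⁻¹² V²
V_n = √(2.63×10⁻¹²) = 1.62×10⁻⁶ V = 1.62 µV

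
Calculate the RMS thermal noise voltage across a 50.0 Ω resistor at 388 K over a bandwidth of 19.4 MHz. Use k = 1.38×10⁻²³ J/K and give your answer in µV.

4.56 µV

V_n = √(4kTRB)
4kTRB = 4 × 1.38×10⁻²³ × 388 × 5.00×10¹ × 1.94×10⁷ = 2.08×10⁻¹¹ V²
V_n = √(2.08×10⁻¹¹) = 4.56×10⁻⁶ V = 4.56 µV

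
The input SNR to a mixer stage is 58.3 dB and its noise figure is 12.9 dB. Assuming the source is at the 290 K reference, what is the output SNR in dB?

45.4 dB

By definition F = SNR_in/SNR_out, so in dB: SNR_out = SNR_in − NF
SNR_out = 58.3 − 12.9 = 45.4 dB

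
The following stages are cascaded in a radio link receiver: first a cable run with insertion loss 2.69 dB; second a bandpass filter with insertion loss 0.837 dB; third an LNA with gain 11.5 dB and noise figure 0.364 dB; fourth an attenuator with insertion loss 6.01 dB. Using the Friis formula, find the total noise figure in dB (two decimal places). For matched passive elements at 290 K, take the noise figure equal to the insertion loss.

4.66 dB

Convert to linear (a loss of L dB is a gain of −L dB): F_i = 10^(NF_i/10), G_i = 10^(G_i,dB/10)
  Stage 1: F_1 = 10^(2.69/10) = 1.858, G_1 = 10^(−2.69/10) = 0.5383
  Stage 2: F_2 = 10^(0.837/10) = 1.213, G_2 = 10^(−0.837/10) = 0.8247
  Stage 3: F_3 = 10^(0.364/10) = 1.087, G_3 = 10^(11.5/10) = 14.13
  Stage 4: F_4 = 10^(6.01/10) = 3.990, G_4 = 10^(−6.01/10) = 0.2506
Friis cascade:
  F = 1.858 + (1.213 − 1)/0.5383 + (1.087 − 1)/0.4439 + (3.990 − 1)/6.270 = 2.927
NF = 10 log₁₀(2.927) = 4.66 dB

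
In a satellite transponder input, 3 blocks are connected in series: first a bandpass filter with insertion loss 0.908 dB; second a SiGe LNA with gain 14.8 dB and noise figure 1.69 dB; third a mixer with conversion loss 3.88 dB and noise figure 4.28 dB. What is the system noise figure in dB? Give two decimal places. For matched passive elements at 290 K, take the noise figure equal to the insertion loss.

2.76 dB

Convert to linear (a loss of L dB is a gain of −L dB): F_i = 10^(NF_i/10), G_i = 10^(G_i,dB/10)
  Stage 1: F_1 = 10^(0.908/10) = 1.233, G_1 = 10^(−0.908/10) = 0.8113
  Stage 2: F_2 = 10^(1.69/10) = 1.476, G_2 = 10^(14.8/10) = 30.20
  Stage 3: F_3 = 10^(4.28/10) = 2.679, G_3 = 10^(−3.88/10) = 0.4093
Friis cascade:
  F = 1.233 + (1.476 − 1)/0.8113 + (2.679 − 1)/24.50 = 1.887
NF = 10 log₁₀(1.887) = 2.76 dB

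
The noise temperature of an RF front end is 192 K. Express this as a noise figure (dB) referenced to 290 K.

F = 1 + T_e/T₀ = 1 + 192/290 = 1.66207
NF = 10 log₁₀(1.66207) = 2.21 dB

2.21 dB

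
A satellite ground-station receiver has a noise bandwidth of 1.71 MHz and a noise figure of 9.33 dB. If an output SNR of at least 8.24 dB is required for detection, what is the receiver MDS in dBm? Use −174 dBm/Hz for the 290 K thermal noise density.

−94.1 dBm

Sensitivity = −174 + 10 log₁₀(B) + NF + SNR_min
= −174 + 62.33 + 9.33 + 8.24
= −94.10 dBm → −94.1 dBm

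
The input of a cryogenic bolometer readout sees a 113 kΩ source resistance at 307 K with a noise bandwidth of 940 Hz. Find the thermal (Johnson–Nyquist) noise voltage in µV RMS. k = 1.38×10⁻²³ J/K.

1.34 µV

V_n = √(4kTRB)
4kTRB = 4 × 1.38×10⁻²³ × 307 × 1.13×10⁵ × 9.40×10² = 1.80×10⁻¹² V²
V_n = √(1.80×10⁻¹²) = 1.34×10⁻⁶ V = 1.34 µV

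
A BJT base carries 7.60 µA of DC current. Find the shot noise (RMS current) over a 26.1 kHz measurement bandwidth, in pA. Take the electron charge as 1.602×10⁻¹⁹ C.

252 pA

I_n = √(2qI·B)
2qI·B = 2 × 1.602×10⁻¹⁹ × 7.60×10⁻⁶ × 2.61×10⁴ = 6.36×10⁻²⁰ A²
I_n = √(6.36×10⁻²⁰) = 2.52×10⁻¹⁰ A = 252 pA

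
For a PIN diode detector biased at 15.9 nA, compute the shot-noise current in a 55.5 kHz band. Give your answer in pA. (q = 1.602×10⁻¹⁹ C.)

I_n = √(2qI·B)
2qI·B = 2 × 1.602×10⁻¹⁹ × 1.59×10⁻⁸ × 5.55×10⁴ = 2.83×10⁻²² A²
I_n = √(2.83×10⁻²²) = 1.68×10⁻¹¹ A = 16.8 pA

16.8 pA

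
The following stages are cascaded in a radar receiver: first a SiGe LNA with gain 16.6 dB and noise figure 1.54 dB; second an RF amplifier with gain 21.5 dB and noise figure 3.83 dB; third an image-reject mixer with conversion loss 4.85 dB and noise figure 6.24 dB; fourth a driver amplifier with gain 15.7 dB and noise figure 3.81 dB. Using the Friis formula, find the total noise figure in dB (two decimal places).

Convert to linear (a loss of L dB is a gain of −L dB): F_i = 10^(NF_i/10), G_i = 10^(G_i,dB/10)
  Stage 1: F_1 = 10^(1.54/10) = 1.426, G_1 = 10^(16.6/10) = 45.71
  Stage 2: F_2 = 10^(3.83/10) = 2.415, G_2 = 10^(21.5/10) = 141.3
  Stage 3: F_3 = 10^(6.24/10) = 4.207, G_3 = 10^(−4.85/10) = 0.3273
  Stage 4: F_4 = 10^(3.81/10) = 2.404, G_4 = 10^(15.7/10) = 37.15
Friis cascade:
  F = 1.426 + (2.415 − 1)/45.71 + (4.207 − 1)/6457 + (2.404 − 1)/2113 = 1.458
NF = 10 log₁₀(1.458) = 1.64 dB

1.64 dB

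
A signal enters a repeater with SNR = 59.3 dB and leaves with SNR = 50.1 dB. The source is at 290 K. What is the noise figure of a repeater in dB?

NF (dB) = SNR_in(dB) − SNR_out(dB) when the source is at T₀
NF = 59.3 − 50.1 = 9.2 dB

9.2 dB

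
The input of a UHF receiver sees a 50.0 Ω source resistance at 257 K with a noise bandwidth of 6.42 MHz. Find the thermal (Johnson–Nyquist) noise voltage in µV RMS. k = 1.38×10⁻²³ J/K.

2.13 µV

V_n = √(4kTRB)
4kTRB = 4 × 1.38×10⁻²³ × 257 × 5.00×10¹ × 6.42×10⁶ = 4.55×10⁻¹² V²
V_n = √(4.55×10⁻¹²) = 2.13×10⁻⁶ V = 2.13 µV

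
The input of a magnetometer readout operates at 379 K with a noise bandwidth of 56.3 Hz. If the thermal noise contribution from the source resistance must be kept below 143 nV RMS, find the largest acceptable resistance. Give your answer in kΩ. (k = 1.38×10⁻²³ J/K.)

17.4 kΩ

Johnson–Nyquist: V_n = √(4kTRB) ⇒ R = V_n² / (4kTB)
4kTB = 4 × 1.38×10⁻²³ × 379 × 5.63×10¹ = 1.18×10⁻¹⁸
R = (1.43×10⁻⁷)² / 1.18×10⁻¹⁸ = 1.74×10⁴ Ω = 17.4 kΩ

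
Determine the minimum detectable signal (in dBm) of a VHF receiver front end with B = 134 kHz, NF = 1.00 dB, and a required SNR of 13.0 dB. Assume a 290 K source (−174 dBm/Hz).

−108.7 dBm

Sensitivity = −174 + 10 log₁₀(B) + NF + SNR_min
= −174 + 51.27 + 1.00 + 13.0
= −108.73 dBm → −108.7 dBm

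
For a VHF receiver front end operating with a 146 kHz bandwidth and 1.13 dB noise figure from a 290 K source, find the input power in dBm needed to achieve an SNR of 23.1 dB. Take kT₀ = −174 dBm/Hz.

−98.1 dBm

Sensitivity = −174 + 10 log₁₀(B) + NF + SNR_min
= −174 + 51.64 + 1.13 + 23.1
= −98.13 dBm → −98.1 dBm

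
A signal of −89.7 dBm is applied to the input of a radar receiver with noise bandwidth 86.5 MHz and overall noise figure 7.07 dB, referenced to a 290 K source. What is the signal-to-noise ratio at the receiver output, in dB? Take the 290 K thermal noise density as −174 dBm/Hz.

Noise floor: N = −174 + 10 log₁₀(B) + NF
10 log₁₀(8.65×10⁷) = 79.37 dB
N = −174 + 79.37 + 7.07 = −87.56 dBm
SNR = P_sig − N = −89.7 − (−87.56) = −2.14 dB → −2.1 dB

−2.1 dB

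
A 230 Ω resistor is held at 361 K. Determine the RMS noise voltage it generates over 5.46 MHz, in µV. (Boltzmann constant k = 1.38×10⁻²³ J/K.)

5.00 µV

V_n = √(4kTRB)
4kTRB = 4 × 1.38×10⁻²³ × 361 × 2.30×10² × 5.46×10⁶ = 2.50×10⁻¹¹ V²
V_n = √(2.50×10⁻¹¹) = 5.00×10⁻⁶ V = 5.00 µV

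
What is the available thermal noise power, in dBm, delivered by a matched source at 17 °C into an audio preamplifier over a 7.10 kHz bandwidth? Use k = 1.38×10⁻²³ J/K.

−135.5 dBm

T = 17 °C + 273.15 = 290.15 K
P_n = kTB = 1.38×10⁻²³ × 290.15 × 7.10×10³ = 2.84×10⁻¹⁷ W
In dBm: 10 log₁₀(2.84×10⁻¹⁷ / 10⁻³) = −135.5 dBm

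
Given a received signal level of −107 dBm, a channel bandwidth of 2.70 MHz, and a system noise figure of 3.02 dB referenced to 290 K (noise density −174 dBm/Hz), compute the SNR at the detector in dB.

−0.3 dB

Noise floor: N = −174 + 10 log₁₀(B) + NF
10 log₁₀(2.70×10⁶) = 64.31 dB
N = −174 + 64.31 + 3.02 = −106.67 dBm
SNR = P_sig − N = −107 − (−106.67) = −0.33 dB → −0.3 dB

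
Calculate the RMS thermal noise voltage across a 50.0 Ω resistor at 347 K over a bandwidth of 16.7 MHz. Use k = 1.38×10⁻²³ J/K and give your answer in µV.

4.00 µV

V_n = √(4kTRB)
4kTRB = 4 × 1.38×10⁻²³ × 347 × 5.00×10¹ × 1.67×10⁷ = 1.60×10⁻¹¹ V²
V_n = √(1.60×10⁻¹¹) = 4.00×10⁻⁶ V = 4.00 µV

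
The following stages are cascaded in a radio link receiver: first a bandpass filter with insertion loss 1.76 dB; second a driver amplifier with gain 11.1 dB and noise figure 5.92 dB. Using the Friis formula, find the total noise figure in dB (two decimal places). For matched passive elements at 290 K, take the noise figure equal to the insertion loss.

7.68 dB

Convert to linear (a loss of L dB is a gain of −L dB): F_i = 10^(NF_i/10), G_i = 10^(G_i,dB/10)
  Stage 1: F_1 = 10^(1.76/10) = 1.500, G_1 = 10^(−1.76/10) = 0.6668
  Stage 2: F_2 = 10^(5.92/10) = 3.908, G_2 = 10^(11.1/10) = 12.88
Friis cascade:
  F = 1.500 + (3.908 − 1)/0.6668 = 5.861
NF = 10 log₁₀(5.861) = 7.68 dB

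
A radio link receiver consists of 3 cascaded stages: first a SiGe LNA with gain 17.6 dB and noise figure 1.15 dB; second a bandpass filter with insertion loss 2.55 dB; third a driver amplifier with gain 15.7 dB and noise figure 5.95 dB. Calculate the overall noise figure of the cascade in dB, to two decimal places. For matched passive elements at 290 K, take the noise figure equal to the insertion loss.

1.49 dB

Convert to linear (a loss of L dB is a gain of −L dB): F_i = 10^(NF_i/10), G_i = 10^(G_i,dB/10)
  Stage 1: F_1 = 10^(1.15/10) = 1.303, G_1 = 10^(17.6/10) = 57.54
  Stage 2: F_2 = 10^(2.55/10) = 1.799, G_2 = 10^(−2.55/10) = 0.5559
  Stage 3: F_3 = 10^(5.95/10) = 3.936, G_3 = 10^(15.7/10) = 37.15
Friis cascade:
  F = 1.303 + (1.799 − 1)/57.54 + (3.936 − 1)/31.99 = 1.409
NF = 10 log₁₀(1.409) = 1.49 dB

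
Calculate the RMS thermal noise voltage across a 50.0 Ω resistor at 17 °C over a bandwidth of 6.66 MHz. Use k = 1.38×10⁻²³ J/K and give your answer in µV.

T = 17 °C + 273.15 = 290.15 K
V_n = √(4kTRB)
4kTRB = 4 × 1.38×10⁻²³ × 290.15 × 5.00×10¹ × 6.66×10⁶ = 5.33×10⁻¹² V²
V_n = √(5.33×10⁻¹²) = 2.31×10⁻⁶ V = 2.31 µV

2.31 µV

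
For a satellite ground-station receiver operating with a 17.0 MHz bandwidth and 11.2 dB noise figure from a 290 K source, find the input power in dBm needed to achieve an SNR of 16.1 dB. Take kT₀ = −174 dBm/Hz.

−74.4 dBm

Sensitivity = −174 + 10 log₁₀(B) + NF + SNR_min
= −174 + 72.3 + 11.2 + 16.1
= −74.4 dBm → −74.4 dBm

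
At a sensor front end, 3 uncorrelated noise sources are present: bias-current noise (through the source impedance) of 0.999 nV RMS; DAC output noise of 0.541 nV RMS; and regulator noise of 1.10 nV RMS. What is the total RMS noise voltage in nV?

Uncorrelated sources add in power (mean-square): V_tot = √(ΣV_i²)
V_tot = √[(9.99×10⁻¹⁰)² + (5.41×10⁻¹⁰)² + (1.10×10⁻⁹)²] = 1.58×10⁻⁹ V = 1.58 nV

1.58 nV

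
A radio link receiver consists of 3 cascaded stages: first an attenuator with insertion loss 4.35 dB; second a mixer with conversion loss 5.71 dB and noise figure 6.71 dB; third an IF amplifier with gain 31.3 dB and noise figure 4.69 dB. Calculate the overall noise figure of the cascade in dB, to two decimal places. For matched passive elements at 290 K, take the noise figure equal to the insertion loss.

15.12 dB

Convert to linear (a loss of L dB is a gain of −L dB): F_i = 10^(NF_i/10), G_i = 10^(G_i,dB/10)
  Stage 1: F_1 = 10^(4.35/10) = 2.723, G_1 = 10^(−4.35/10) = 0.3673
  Stage 2: F_2 = 10^(6.71/10) = 4.688, G_2 = 10^(−5.71/10) = 0.2685
  Stage 3: F_3 = 10^(4.69/10) = 2.944, G_3 = 10^(31.3/10) = 1349
Friis cascade:
  F = 2.723 + (4.688 − 1)/0.3673 + (2.944 − 1)/0.09863 = 32.48
NF = 10 log₁₀(32.48) = 15.12 dB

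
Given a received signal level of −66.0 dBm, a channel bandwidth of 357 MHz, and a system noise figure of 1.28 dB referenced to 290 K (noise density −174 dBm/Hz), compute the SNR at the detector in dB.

Noise floor: N = −174 + 10 log₁₀(B) + NF
10 log₁₀(3.57×10⁸) = 85.53 dB
N = −174 + 85.53 + 1.28 = −87.19 dBm
SNR = P_sig − N = −66.0 − (−87.19) = 21.19 dB → 21.2 dB

21.2 dB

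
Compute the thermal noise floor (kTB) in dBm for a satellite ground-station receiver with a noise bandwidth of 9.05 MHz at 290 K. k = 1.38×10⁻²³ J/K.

P_n = kTB = 1.38×10⁻²³ × 290 × 9.05×10⁶ = 3.62×10⁻¹⁴ W
In dBm: 10 log₁₀(3.62×10⁻¹⁴ / 10⁻³) = −104.4 dBm

−104.4 dBm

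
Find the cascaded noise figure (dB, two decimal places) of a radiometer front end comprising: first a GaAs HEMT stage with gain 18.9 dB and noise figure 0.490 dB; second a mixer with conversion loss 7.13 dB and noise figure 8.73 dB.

0.80 dB

Convert to linear (a loss of L dB is a gain of −L dB): F_i = 10^(NF_i/10), G_i = 10^(G_i,dB/10)
  Stage 1: F_1 = 10^(0.490/10) = 1.119, G_1 = 10^(18.9/10) = 77.62
  Stage 2: F_2 = 10^(8.73/10) = 7.464, G_2 = 10^(−7.13/10) = 0.1936
Friis cascade:
  F = 1.119 + (7.464 − 1)/77.62 = 1.203
NF = 10 log₁₀(1.203) = 0.80 dB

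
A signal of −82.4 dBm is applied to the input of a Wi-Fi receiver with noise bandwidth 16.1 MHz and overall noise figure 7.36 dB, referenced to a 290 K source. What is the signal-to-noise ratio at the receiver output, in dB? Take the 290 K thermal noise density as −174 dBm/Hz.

Noise floor: N = −174 + 10 log₁₀(B) + NF
10 log₁₀(1.61×10⁷) = 72.07 dB
N = −174 + 72.07 + 7.36 = −94.57 dBm
SNR = P_sig − N = −82.4 − (−94.57) = 12.17 dB → 12.2 dB

12.2 dB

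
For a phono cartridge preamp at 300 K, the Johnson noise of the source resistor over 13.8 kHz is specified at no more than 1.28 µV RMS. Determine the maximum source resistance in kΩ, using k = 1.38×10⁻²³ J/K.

Johnson–Nyquist: V_n = √(4kTRB) ⇒ R = V_n² / (4kTB)
4kTB = 4 × 1.38×10⁻²³ × 300 × 1.38×10⁴ = 2.29×10⁻¹⁶
R = (1.28×10⁻⁶)² / 2.29×10⁻¹⁶ = 7.17×10³ Ω = 7.17 kΩ

7.17 kΩ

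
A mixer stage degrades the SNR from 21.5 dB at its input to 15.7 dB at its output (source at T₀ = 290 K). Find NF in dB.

NF (dB) = SNR_in(dB) − SNR_out(dB) when the source is at T₀
NF = 21.5 − 15.7 = 5.8 dB

5.8 dB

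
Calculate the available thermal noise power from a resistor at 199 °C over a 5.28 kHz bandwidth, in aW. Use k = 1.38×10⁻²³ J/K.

34.4 aW

T = 199 °C + 273.15 = 472.15 K
P_n = kTB = 1.38×10⁻²³ × 472.15 × 5.28×10³ = 3.44×10⁻¹⁷ W = 34.4 aW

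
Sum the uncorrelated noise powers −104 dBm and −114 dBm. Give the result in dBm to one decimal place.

−103.6 dBm

Convert to linear, add, convert back:
P₁ = 3.98×10⁻¹⁴ W, P₂ = 3.98×10⁻¹⁵ W
P_tot = 4.38×10⁻¹⁴ W → 10 log₁₀(P_tot / 10⁻³) = −103.6 dBm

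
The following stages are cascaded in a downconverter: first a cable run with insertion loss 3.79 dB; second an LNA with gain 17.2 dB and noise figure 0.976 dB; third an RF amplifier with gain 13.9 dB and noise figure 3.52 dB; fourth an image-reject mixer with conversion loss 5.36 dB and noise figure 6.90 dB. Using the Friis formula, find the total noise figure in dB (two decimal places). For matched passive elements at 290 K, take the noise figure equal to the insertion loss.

Convert to linear (a loss of L dB is a gain of −L dB): F_i = 10^(NF_i/10), G_i = 10^(G_i,dB/10)
  Stage 1: F_1 = 10^(3.79/10) = 2.393, G_1 = 10^(−3.79/10) = 0.4178
  Stage 2: F_2 = 10^(0.976/10) = 1.252, G_2 = 10^(17.2/10) = 52.48
  Stage 3: F_3 = 10^(3.52/10) = 2.249, G_3 = 10^(13.9/10) = 24.55
  Stage 4: F_4 = 10^(6.90/10) = 4.898, G_4 = 10^(−5.36/10) = 0.2911
Friis cascade:
  F = 2.393 + (1.252 − 1)/0.4178 + (2.249 − 1)/21.93 + (4.898 − 1)/538.3 = 3.061
NF = 10 log₁₀(3.061) = 4.86 dB

4.86 dB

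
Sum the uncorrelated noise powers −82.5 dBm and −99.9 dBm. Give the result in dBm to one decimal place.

Convert to linear, add, convert back:
P₁ = 5.62×10⁻¹² W, P₂ = 1.02×10⁻¹³ W
P_tot = 5.73×10⁻¹² W → 10 log₁₀(P_tot / 10⁻³) = −82.4 dBm

−82.4 dBm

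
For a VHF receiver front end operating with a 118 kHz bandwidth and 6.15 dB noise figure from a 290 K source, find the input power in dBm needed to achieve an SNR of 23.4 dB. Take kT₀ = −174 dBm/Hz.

Sensitivity = −174 + 10 log₁₀(B) + NF + SNR_min
= −174 + 50.72 + 6.15 + 23.4
= −93.73 dBm → −93.7 dBm

−93.7 dBm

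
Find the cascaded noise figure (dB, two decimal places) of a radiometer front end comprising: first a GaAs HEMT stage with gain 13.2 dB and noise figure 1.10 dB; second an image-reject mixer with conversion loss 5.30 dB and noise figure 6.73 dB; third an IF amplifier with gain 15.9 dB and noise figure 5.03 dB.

2.60 dB

Convert to linear (a loss of L dB is a gain of −L dB): F_i = 10^(NF_i/10), G_i = 10^(G_i,dB/10)
  Stage 1: F_1 = 10^(1.10/10) = 1.288, G_1 = 10^(13.2/10) = 20.89
  Stage 2: F_2 = 10^(6.73/10) = 4.710, G_2 = 10^(−5.30/10) = 0.2951
  Stage 3: F_3 = 10^(5.03/10) = 3.184, G_3 = 10^(15.9/10) = 38.90
Friis cascade:
  F = 1.288 + (4.710 − 1)/20.89 + (3.184 − 1)/6.166 = 1.820
NF = 10 log₁₀(1.820) = 2.60 dB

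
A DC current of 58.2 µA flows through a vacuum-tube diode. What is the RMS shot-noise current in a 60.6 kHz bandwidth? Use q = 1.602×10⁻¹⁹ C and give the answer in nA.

1.06 nA

I_n = √(2qI·B)
2qI·B = 2 × 1.602×10⁻¹⁹ × 5.82×10⁻⁵ × 6.06×10⁴ = 1.13×10⁻¹⁸ A²
I_n = √(1.13×10⁻¹⁸) = 1.06×10⁻⁹ A = 1.06 nA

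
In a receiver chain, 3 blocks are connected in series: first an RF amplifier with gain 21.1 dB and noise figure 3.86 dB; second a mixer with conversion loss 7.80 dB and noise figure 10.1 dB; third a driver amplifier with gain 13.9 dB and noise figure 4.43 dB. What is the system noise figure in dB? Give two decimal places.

4.13 dB

Convert to linear (a loss of L dB is a gain of −L dB): F_i = 10^(NF_i/10), G_i = 10^(G_i,dB/10)
  Stage 1: F_1 = 10^(3.86/10) = 2.432, G_1 = 10^(21.1/10) = 128.8
  Stage 2: F_2 = 10^(10.1/10) = 10.23, G_2 = 10^(−7.80/10) = 0.1660
  Stage 3: F_3 = 10^(4.43/10) = 2.773, G_3 = 10^(13.9/10) = 24.55
Friis cascade:
  F = 2.432 + (10.23 − 1)/128.8 + (2.773 − 1)/21.38 = 2.587
NF = 10 log₁₀(2.587) = 4.13 dB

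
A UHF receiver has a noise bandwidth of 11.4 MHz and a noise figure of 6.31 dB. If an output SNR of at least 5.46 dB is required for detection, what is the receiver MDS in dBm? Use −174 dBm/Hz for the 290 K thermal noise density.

−91.7 dBm

Sensitivity = −174 + 10 log₁₀(B) + NF + SNR_min
= −174 + 70.57 + 6.31 + 5.46
= −91.66 dBm → −91.7 dBm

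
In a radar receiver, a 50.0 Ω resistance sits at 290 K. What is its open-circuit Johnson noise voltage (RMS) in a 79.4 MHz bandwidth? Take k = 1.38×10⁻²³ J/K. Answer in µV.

7.97 µV

V_n = √(4kTRB)
4kTRB = 4 × 1.38×10⁻²³ × 290 × 5.00×10¹ × 7.94×10⁷ = 6.36×10⁻¹¹ V²
V_n = √(6.36×10⁻¹¹) = 7.97×10⁻⁶ V = 7.97 µV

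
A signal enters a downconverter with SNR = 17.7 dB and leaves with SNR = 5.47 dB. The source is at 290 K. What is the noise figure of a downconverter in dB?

12.23 dB

NF (dB) = SNR_in(dB) − SNR_out(dB) when the source is at T₀
NF = 17.7 − 5.47 = 12.23 dB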